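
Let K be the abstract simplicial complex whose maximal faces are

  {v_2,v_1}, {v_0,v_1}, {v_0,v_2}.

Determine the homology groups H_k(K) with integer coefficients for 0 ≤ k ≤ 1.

H_0 ≅ Z,  H_1 ≅ Z.

K has 3 vertices, 3 edges.
rank ∂_0 = 0, rank ∂_1 = 2 ⇒ b_0 = 3 − 0 − 2 = 1; all invariant factors of ∂_1 are 1 so no torsion. So H_0 ≅ Z.
rank ∂_1 = 2, rank ∂_2 = 0 ⇒ b_1 = 3 − 2 − 0 = 1. So H_1 ≅ Z.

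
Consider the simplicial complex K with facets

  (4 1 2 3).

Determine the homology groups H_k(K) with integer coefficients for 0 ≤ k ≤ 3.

K has 4 vertices, 6 edges, 4 triangles, 1 3-simplex.
rank ∂_0 = 0, rank ∂_1 = 3 ⇒ b_0 = 4 − 0 − 3 = 1; all invariant factors of ∂_1 are 1 so no torsion. So H_0 ≅ Z.
rank ∂_1 = 3, rank ∂_2 = 3 ⇒ b_1 = 6 − 3 − 3 = 0; all invariant factors of ∂_2 are 1 so no torsion. So H_1 ≅ 0.
rank ∂_2 = 3, rank ∂_3 = 1 ⇒ b_2 = 4 − 3 − 1 = 0; all invariant factors of ∂_3 are 1 so no torsion. So H_2 ≅ 0.
rank ∂_3 = 1, rank ∂_4 = 0 ⇒ b_3 = 1 − 1 − 0 = 0. So H_3 ≅ 0.

H_0 ≅ Z,  H_1 = 0,  H_2 = 0,  H_3 = 0.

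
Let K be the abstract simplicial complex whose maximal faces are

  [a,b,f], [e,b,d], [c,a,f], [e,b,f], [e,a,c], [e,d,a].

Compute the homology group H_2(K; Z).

H_2 ≅ 0.

Take the total order a < b < c < d < e < f on the vertex set. Then K (dimension 2) consists of the simplices:

  0-simplices (6): a, b, c, d, e, f
  1-simplices (12): ab, ac, ad, ae, af, bd, be, bf, ce, cf, de, ef
  2-simplices (6): abf, ace, acf, ade, bde, bef

Hence C_0 ≅ Z^6, C_1 ≅ Z^12, C_2 ≅ Z^6.

Boundary ∂_1: C_1 → C_0 is given by ∂[p,q] = [q] − [p].
As a 6×12 matrix over Z this has rank 5, with invariant factors (1,1,1,1,1).

Boundary ∂_2: C_2 → C_1 sends each 2-simplex [p,q,r] to [q,r] − [p,r] + [p,q]. For instance
  ∂acf = cf − af + ac,
  ∂bef = ef − bf + be.
The 12×6 boundary matrix has rank 6 and Smith normal form diag(1,1,1,1,1,1).

From H_k ≅ ker(∂_k) / im(∂_{k+1}) we obtain:

  H_2: rank ker ∂_2 − rank ∂_3 = (6 − 6) − 0 = 0, and there is no ∂_3, so H_2 = 0.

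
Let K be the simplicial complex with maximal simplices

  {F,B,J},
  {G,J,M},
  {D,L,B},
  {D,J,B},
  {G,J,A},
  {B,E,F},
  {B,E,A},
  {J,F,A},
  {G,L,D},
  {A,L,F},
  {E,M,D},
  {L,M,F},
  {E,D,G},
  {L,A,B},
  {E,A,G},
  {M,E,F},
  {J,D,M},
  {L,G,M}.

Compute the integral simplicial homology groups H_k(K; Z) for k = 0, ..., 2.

H_0 = Z,  H_1 = Z × Z/2,  H_2 = 0.

Take the total order A < B < D < E < F < G < J < L < M on the vertex set. Then K (dimension 2) consists of the simplices:

  0-simplices (9): A, B, D, E, F, G, J, L, M
  1-simplices (27): AB, AE, AF, AG, AJ, AL, BD, BE, BF, BJ, BL, DE, DG, DJ, DL, DM, EF, EG, EM, FJ, FL, FM, GJ, GL, GM, JM, LM
  2-simplices (18): ABE, ABL, AEG, AFJ, AFL, AGJ, BDJ, BDL, BEF, BFJ, DEG, DEM, DGL, DJM, EFM, FLM, GJM, GLM

Hence C_0 ≅ Z^9, C_1 ≅ Z^27, C_2 ≅ Z^18.

The boundary map ∂_1: C_1 → C_0 is given by ∂[p,q] = [q] − [p]. For instance
  ∂BL = L − B.
The resulting 9×27 matrix has rank 8, and its Smith normal form has invariant factors (1,1,1,1,1,1,1,1).

The boundary map ∂_2: C_2 → C_1 acts by ∂[p,q,r] = [q,r] − [p,r] + [p,q]. For instance
  ∂EFM = FM − EM + EF,
  ∂GLM = LM − GM + GL.
This gives a 27×18 integer matrix of rank 18; reducing to Smith normal form yields diagonal entries (1,1,1,1,1,1,1,1,1,1,1,1,1,1,1,1,1,2).

Now H_k = ker ∂_k / im ∂_{k+1}, so:

  H_0: rank C_0 − rank ∂_1 = 9 − 8 = 1, and the invariant factors of ∂_1 are all 1, so H_0 ≅ Z.
  H_1: rank ker ∂_1 − rank ∂_2 = (27 − 8) − 18 = 1, and ∂_2 has invariant factor 2 > 1, so H_1 ≅ Z × Z/2.
  H_2: rank ker ∂_2 − rank ∂_3 = (18 − 18) − 0 = 0, and there is no ∂_3, so H_2 ≅ 0.

(K is a triangulation of the Klein bottle.)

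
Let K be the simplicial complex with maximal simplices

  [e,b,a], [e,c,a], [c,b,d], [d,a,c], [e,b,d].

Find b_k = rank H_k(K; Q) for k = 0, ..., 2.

b_0 = 1, b_1 = 1, b_2 = 0.

We work with the vertex ordering a < b < c < d < e. The simplices of K, each written with vertices in increasing order, are:

  0-simplices (5): a, b, c, d, e
  1-simplices (10): ab, ac, ad, ae, bc, bd, be, cd, ce, de
  2-simplices (5): abe, acd, ace, bcd, bde

Hence C_0 ≅ Z^5, C_1 ≅ Z^10, C_2 ≅ Z^5.

Boundary ∂_1: C_1 → C_0 is given by ∂[p,q] = [q] − [p]. For instance
  ∂be = e − b.
The 5×10 boundary matrix has rank 4 and Smith normal form diag(1,1,1,1).

∂_2: C_2 → C_1 maps a triangle to the signed sum of its edges. For instance
  ∂abe = be − ae + ab,
  ∂ace = ce − ae + ac.
As a 10×5 matrix over Z this has rank 5, with invariant factors (1,1,1,1,1).

Reading off H_k = ker ∂_k / im ∂_{k+1}:

  H_0: rank C_0 − rank ∂_1 = 5 − 4 = 1, and the invariant factors of ∂_1 are all 1, so H_0 ≅ Z.
  H_1: rank ker ∂_1 − rank ∂_2 = (10 − 4) − 5 = 1, and the invariant factors of ∂_2 are all 1, so H_1 ≅ Z.
  H_2: rank ker ∂_2 − rank ∂_3 = (5 − 5) − 0 = 0, and there is no ∂_3, so H_2 ≅ 0.

Hence the Betti numbers are b_0 = 1, b_1 = 1, b_2 = 0.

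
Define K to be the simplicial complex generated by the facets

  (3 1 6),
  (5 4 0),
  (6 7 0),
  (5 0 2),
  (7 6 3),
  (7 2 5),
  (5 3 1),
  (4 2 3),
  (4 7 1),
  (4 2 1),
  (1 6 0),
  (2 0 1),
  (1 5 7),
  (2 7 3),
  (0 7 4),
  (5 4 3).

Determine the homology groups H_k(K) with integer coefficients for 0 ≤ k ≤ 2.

Take the total order 0 < 1 < 2 < 3 < 4 < 5 < 6 < 7 on the vertex set. Then K (dimension 2) consists of the simplices:

  0-simplices (8): [0], [1], [2], [3], [4], [5], [6], [7]
  1-simplices (24): (24 of them)
  2-simplices (16): [0,1,2], [0,1,6], [0,2,5], [0,4,5], [0,4,7], [0,6,7], [1,2,4], [1,3,5], [1,3,6], [1,4,7], [1,5,7], [2,3,4], [2,3,7], [2,5,7], [3,4,5], [3,6,7]

giving chain groups C_0 ≅ Z^8, C_1 ≅ Z^24, C_2 ≅ Z^16.

The boundary map ∂_1: C_1 → C_0 maps an edge to its endpoints' difference, ∂[p,q] = q − p. For instance
  ∂[6,7] = [7] − [6].
The resulting 8×24 matrix has rank 7, and its Smith normal form has invariant factors (1,1,1,1,1,1,1).

Boundary ∂_2: C_2 → C_1 sends each 2-simplex [p,q,r] to [q,r] − [p,r] + [p,q]. For instance
  ∂[2,5,7] = [5,7] − [2,7] + [2,5],
  ∂[1,2,4] = [2,4] − [1,4] + [1,2].
The resulting 24×16 matrix has rank 15, and its Smith normal form has invariant factors (1,1,1,1,1,1,1,1,1,1,1,1,1,1,1).

Now H_k = ker ∂_k / im ∂_{k+1}, so:

  H_0: rank C_0 − rank ∂_1 = 8 − 7 = 1, and the invariant factors of ∂_1 are all 1, so H_0 = Z.
  H_1: rank ker ∂_1 − rank ∂_2 = (24 − 7) − 15 = 2, and the invariant factors of ∂_2 are all 1, so H_1 = Z^2.
  H_2: rank ker ∂_2 − rank ∂_3 = (16 − 15) − 0 = 1, and there is no ∂_3, so H_2 = Z.

(K is a triangulation of the torus T^2.)

H_0 = Z,  H_1 = Z^2,  H_2 = Z.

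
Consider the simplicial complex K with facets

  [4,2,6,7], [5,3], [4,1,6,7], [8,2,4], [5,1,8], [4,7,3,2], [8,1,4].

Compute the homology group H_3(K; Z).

H_3 ≅ 0.

Order the vertices as 1 < 2 < 3 < 4 < 5 < 6 < 7 < 8. Listing each simplex with vertices in this order, K has dimension 3 with simplices:

  0-simplices (8): [1], [2], [3], [4], [5], [6], [7], [8]
  1-simplices (18): [1,4], [1,5], [1,6], [1,7], [1,8], [2,3], [2,4], [2,6], [2,7], [2,8], [3,4], [3,5], [3,7], [4,6], [4,7], [4,8], [5,8], [6,7]
  2-simplices (13): [1,4,6], [1,4,7], [1,4,8], [1,5,8], [1,6,7], [2,3,4], [2,3,7], [2,4,6], [2,4,7], [2,4,8], [2,6,7], [3,4,7], [4,6,7]
  3-simplices (3): [1,4,6,7], [2,3,4,7], [2,4,6,7]

so the chain groups are C_0 ≅ Z^8, C_1 ≅ Z^18, C_2 ≅ Z^13, C_3 ≅ Z^3.

∂_1: C_1 → C_0 sends each edge [p,q] (with p < q) to q − p.
As a 8×18 matrix over Z this has rank 7, with invariant factors (1,1,1,1,1,1,1).

Boundary ∂_2: C_2 → C_1 sends each 2-simplex [p,q,r] to [q,r] − [p,r] + [p,q]. For instance
  ∂[1,5,8] = [5,8] − [1,8] + [1,5],
  ∂[1,4,8] = [4,8] − [1,8] + [1,4].
The 18×13 boundary matrix has rank 10 and Smith normal form diag(1,1,1,1,1,1,1,1,1,1).

The boundary map ∂_3: C_3 → C_2 sends each 3-simplex σ to the alternating sum Σ_i (−1)^i (σ with its i-th vertex removed). For instance
  ∂[2,3,4,7] = [3,4,7] − [2,4,7] + [2,3,7] − [2,3,4],
  ∂[1,4,6,7] = [4,6,7] − [1,6,7] + [1,4,7] − [1,4,6].
The resulting 13×3 matrix has rank 3, and its Smith normal form has invariant factors (1,1,1).

Reading off H_k = ker ∂_k / im ∂_{k+1}:

  H_3: rank ker ∂_3 − rank ∂_4 = (3 − 3) − 0 = 0, and there is no ∂_4, so H_3 ≅ 0.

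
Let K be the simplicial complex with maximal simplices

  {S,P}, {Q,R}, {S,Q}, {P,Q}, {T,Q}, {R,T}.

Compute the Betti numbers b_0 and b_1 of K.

b_0 = 1, b_1 = 2.

We work with the vertex ordering P < Q < R < S < T. The simplices of K, each written with vertices in increasing order, are:

  0-simplices (5): P, Q, R, S, T
  1-simplices (6): PQ, PS, QR, QS, QT, RT

Hence C_0 ≅ Z^5, C_1 ≅ Z^6.

∂_1: C_1 → C_0 sends each edge [p,q] (with p < q) to q − p.
As a 5×6 matrix over Z this has rank 4, with invariant factors (1,1,1,1).

From H_k ≅ ker(∂_k) / im(∂_{k+1}) we obtain:

  H_0: rank C_0 − rank ∂_1 = 5 − 4 = 1, and the invariant factors of ∂_1 are all 1, so H_0 = Z.
  H_1: rank ker ∂_1 − rank ∂_2 = (6 − 4) − 0 = 2, and there is no ∂_2, so H_1 = Z^2.

(K is a triangulation of a wedge of 2 circles.)

Hence the Betti numbers are b_0 = 1, b_1 = 2.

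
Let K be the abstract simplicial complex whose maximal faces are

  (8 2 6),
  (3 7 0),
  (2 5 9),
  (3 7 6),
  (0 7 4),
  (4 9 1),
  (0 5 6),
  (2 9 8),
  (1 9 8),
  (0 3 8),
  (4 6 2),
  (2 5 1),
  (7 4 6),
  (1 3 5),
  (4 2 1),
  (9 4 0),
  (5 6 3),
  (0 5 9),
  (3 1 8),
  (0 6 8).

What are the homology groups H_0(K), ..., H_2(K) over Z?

H_0 ≅ Z,  H_1 ≅ Z ⊕ Z/2,  H_2 = 0.

K has 10 vertices, 30 edges, 20 triangles.
rank ∂_0 = 0, rank ∂_1 = 9 ⇒ b_0 = 10 − 0 − 9 = 1; all invariant factors of ∂_1 are 1 so no torsion. So H_0 ≅ Z.
rank ∂_1 = 9, rank ∂_2 = 20 ⇒ b_1 = 30 − 9 − 20 = 1; ∂_2 has invariant factor(s) [2] giving torsion. So H_1 ≅ Z ⊕ Z/2.
rank ∂_2 = 20, rank ∂_3 = 0 ⇒ b_2 = 20 − 20 − 0 = 0. So H_2 ≅ 0.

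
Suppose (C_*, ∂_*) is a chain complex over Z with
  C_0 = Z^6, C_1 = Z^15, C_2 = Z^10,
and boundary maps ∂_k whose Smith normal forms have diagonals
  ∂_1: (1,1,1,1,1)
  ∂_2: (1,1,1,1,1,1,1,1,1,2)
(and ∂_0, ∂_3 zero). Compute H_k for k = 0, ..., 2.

H_0: b_0 = 6 − 0 − 5 = 1; torsion from ∂_1 factors > 1: none. So H_0 = Z.
H_1: b_1 = 15 − 5 − 10 = 0; torsion from ∂_2 factors > 1: [2]. So H_1 = Z/2.
H_2: b_2 = 10 − 10 − 0 = 0; torsion from ∂_3 factors > 1: none. So H_2 = 0.

H_0 = Z,  H_1 = Z/2,  H_2 = 0.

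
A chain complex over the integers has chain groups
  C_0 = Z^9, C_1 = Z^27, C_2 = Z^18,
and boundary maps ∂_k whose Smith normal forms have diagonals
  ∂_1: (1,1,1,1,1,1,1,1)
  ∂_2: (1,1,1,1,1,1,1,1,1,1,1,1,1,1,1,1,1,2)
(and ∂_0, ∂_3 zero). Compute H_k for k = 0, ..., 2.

H_0: b_0 = 9 − 0 − 8 = 1; torsion from ∂_1 factors > 1: none. So H_0 ≅ Z.
H_1: b_1 = 27 − 8 − 18 = 1; torsion from ∂_2 factors > 1: [2]. So H_1 ≅ Z ⊕ Z_2.
H_2: b_2 = 18 − 18 − 0 = 0; torsion from ∂_3 factors > 1: none. So H_2 ≅ 0.

H_0 ≅ Z,  H_1 ≅ Z ⊕ Z_2,  H_2 = 0.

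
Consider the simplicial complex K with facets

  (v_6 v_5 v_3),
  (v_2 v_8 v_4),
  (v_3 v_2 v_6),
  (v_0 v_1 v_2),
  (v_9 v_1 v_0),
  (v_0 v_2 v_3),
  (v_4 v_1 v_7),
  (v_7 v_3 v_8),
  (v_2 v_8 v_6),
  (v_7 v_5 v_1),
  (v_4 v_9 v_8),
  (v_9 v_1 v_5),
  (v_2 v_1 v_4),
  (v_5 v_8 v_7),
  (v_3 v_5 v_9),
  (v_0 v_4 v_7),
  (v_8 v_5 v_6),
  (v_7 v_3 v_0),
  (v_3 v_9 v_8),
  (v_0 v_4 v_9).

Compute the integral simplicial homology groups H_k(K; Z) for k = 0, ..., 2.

H_0 = Z,  H_1 = Z ⊕ Z/2,  H_2 = 0.

We work with the vertex ordering v_0 < v_1 < v_2 < v_3 < v_4 < v_5 < v_6 < v_7 < v_8 < v_9. The simplices of K, each written with vertices in increasing order, are:

  0-simplices (10): [v_0], [v_1], [v_2], [v_3], [v_4], [v_5], [v_6], [v_7], [v_8], [v_9]
  1-simplices (30): (30 of them)
  2-simplices (20): (20 of them)

Hence C_0 ≅ Z^10, C_1 ≅ Z^30, C_2 ≅ Z^20.

∂_1: C_1 → C_0 sends each edge [p,q] (with p < q) to q − p. For instance
  ∂[v_5,v_6] = [v_6] − [v_5].
The resulting 10×30 matrix has rank 9, and its Smith normal form has invariant factors (1,1,1,1,1,1,1,1,1).

∂_2: C_2 → C_1 acts by ∂[p,q,r] = [q,r] − [p,r] + [p,q]. For instance
  ∂[v_5,v_6,v_8] = [v_6,v_8] − [v_5,v_8] + [v_5,v_6],
  ∂[v_2,v_6,v_8] = [v_6,v_8] − [v_2,v_8] + [v_2,v_6].
As a 30×20 matrix over Z this has rank 20, with invariant factors (1,1,1,1,1,1,1,1,1,1,1,1,1,1,1,1,1,1,1,2).

From H_k ≅ ker(∂_k) / im(∂_{k+1}) we obtain:

  H_0: rank C_0 − rank ∂_1 = 10 − 9 = 1, and the invariant factors of ∂_1 are all 1, so H_0 ≅ Z.
  H_1: rank ker ∂_1 − rank ∂_2 = (30 − 9) − 20 = 1, and ∂_2 has invariant factor 2 > 1, so H_1 ≅ Z ⊕ Z/2.
  H_2: rank ker ∂_2 − rank ∂_3 = (20 − 20) − 0 = 0, and there is no ∂_3, so H_2 ≅ 0.

(K is a triangulation of the Klein bottle.)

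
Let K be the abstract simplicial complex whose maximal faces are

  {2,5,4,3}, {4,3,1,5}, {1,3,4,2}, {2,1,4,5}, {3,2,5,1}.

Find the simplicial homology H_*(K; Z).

Order the vertices as 1 < 2 < 3 < 4 < 5. Listing each simplex with vertices in this order, K has dimension 3 with simplices:

  0-simplices (5): [1], [2], [3], [4], [5]
  1-simplices (10): [1,2], [1,3], [1,4], [1,5], [2,3], [2,4], [2,5], [3,4], [3,5], [4,5]
  2-simplices (10): [1,2,3], [1,2,4], [1,2,5], [1,3,4], [1,3,5], [1,4,5], [2,3,4], [2,3,5], [2,4,5], [3,4,5]
  3-simplices (5): [1,2,3,4], [1,2,3,5], [1,2,4,5], [1,3,4,5], [2,3,4,5]

Hence C_0 ≅ Z^5, C_1 ≅ Z^10, C_2 ≅ Z^10, C_3 ≅ Z^5.

Boundary ∂_1: C_1 → C_0 sends each edge [p,q] (with p < q) to q − p. For instance
  ∂[1,3] = [3] − [1].
As a 5×10 matrix over Z this has rank 4, with invariant factors (1,1,1,1).

Boundary ∂_2: C_2 → C_1 maps a triangle to the signed sum of its edges. For instance
  ∂[3,4,5] = [4,5] − [3,5] + [3,4],
  ∂[2,3,4] = [3,4] − [2,4] + [2,3].
This gives a 10×10 integer matrix of rank 6; reducing to Smith normal form yields diagonal entries (1,1,1,1,1,1).

∂_3: C_3 → C_2 sends each 3-simplex σ to the alternating sum Σ_i (−1)^i (σ with its i-th vertex removed). For instance
  ∂[1,3,4,5] = [3,4,5] − [1,4,5] + [1,3,5] − [1,3,4],
  ∂[1,2,3,4] = [2,3,4] − [1,3,4] + [1,2,4] − [1,2,3].
The resulting 10×5 matrix has rank 4, and its Smith normal form has invariant factors (1,1,1,1).

From H_k ≅ ker(∂_k) / im(∂_{k+1}) we obtain:

  H_0: rank C_0 − rank ∂_1 = 5 − 4 = 1, and the invariant factors of ∂_1 are all 1, so H_0 = Z.
  H_1: rank ker ∂_1 − rank ∂_2 = (10 − 4) − 6 = 0, and the invariant factors of ∂_2 are all 1, so H_1 = 0.
  H_2: rank ker ∂_2 − rank ∂_3 = (10 − 6) − 4 = 0, and the invariant factors of ∂_3 are all 1, so H_2 = 0.
  H_3: rank ker ∂_3 − rank ∂_4 = (5 − 4) − 0 = 1, and there is no ∂_4, so H_3 = Z.

H_0 ≅ Z,  H_1 = 0,  H_2 = 0,  H_3 ≅ Z.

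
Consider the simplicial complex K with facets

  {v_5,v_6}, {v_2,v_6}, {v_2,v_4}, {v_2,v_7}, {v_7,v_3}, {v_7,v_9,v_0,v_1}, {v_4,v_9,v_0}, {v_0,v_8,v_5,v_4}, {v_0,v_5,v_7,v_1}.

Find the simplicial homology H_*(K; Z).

Order the vertices as v_0 < v_1 < v_2 < v_3 < v_4 < v_5 < v_6 < v_7 < v_8 < v_9. Listing each simplex with vertices in this order, K has dimension 3 with simplices:

  0-simplices (10): [v_0], [v_1], [v_2], [v_3], [v_4], [v_5], [v_6], [v_7], [v_8], [v_9]
  1-simplices (20): (20 of them)
  2-simplices (12): (12 of them)
  3-simplices (3): [v_0,v_1,v_5,v_7], [v_0,v_1,v_7,v_9], [v_0,v_4,v_5,v_8]

Hence C_0 ≅ Z^10, C_1 ≅ Z^20, C_2 ≅ Z^12, C_3 ≅ Z^3.

∂_1: C_1 → C_0 sends each edge [p,q] (with p < q) to q − p. For instance
  ∂[v_0,v_7] = [v_7] − [v_0].
As a 10×20 matrix over Z this has rank 9, with invariant factors (1,1,1,1,1,1,1,1,1).

∂_2: C_2 → C_1 sends each 2-simplex [p,q,r] to [q,r] − [p,r] + [p,q]. For instance
  ∂[v_0,v_7,v_9] = [v_7,v_9] − [v_0,v_9] + [v_0,v_7],
  ∂[v_0,v_5,v_8] = [v_5,v_8] − [v_0,v_8] + [v_0,v_5].
This gives a 20×12 integer matrix of rank 9; reducing to Smith normal form yields diagonal entries (1,1,1,1,1,1,1,1,1).

∂_3: C_3 → C_2 sends each 3-simplex σ to the alternating sum Σ_i (−1)^i (σ with its i-th vertex removed). For instance
  ∂[v_0,v_1,v_5,v_7] = [v_1,v_5,v_7] − [v_0,v_5,v_7] + [v_0,v_1,v_7] − [v_0,v_1,v_5],
  ∂[v_0,v_4,v_5,v_8] = [v_4,v_5,v_8] − [v_0,v_5,v_8] + [v_0,v_4,v_8] − [v_0,v_4,v_5].
The 12×3 boundary matrix has rank 3 and Smith normal form diag(1,1,1).

From H_k ≅ ker(∂_k) / im(∂_{k+1}) we obtain:

  H_0: rank C_0 − rank ∂_1 = 10 − 9 = 1, and the invariant factors of ∂_1 are all 1, so H_0 = Z.
  H_1: rank ker ∂_1 − rank ∂_2 = (20 − 9) − 9 = 2, and the invariant factors of ∂_2 are all 1, so H_1 = Z^2.
  H_2: rank ker ∂_2 − rank ∂_3 = (12 − 9) − 3 = 0, and the invariant factors of ∂_3 are all 1, so H_2 = 0.
  H_3: rank ker ∂_3 − rank ∂_4 = (3 − 3) − 0 = 0, and there is no ∂_4, so H_3 = 0.

As a check, the Euler characteristic is 10 − 20 + 12 − 3 = -1, which agrees with 1 − 2 + 0 − 0 = -1.

H_0 ≅ Z,  H_1 ≅ Z^2,  H_2 = 0,  H_3 = 0.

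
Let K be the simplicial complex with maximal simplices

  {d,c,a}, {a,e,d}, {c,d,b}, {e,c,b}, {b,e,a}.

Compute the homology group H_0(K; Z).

H_0 ≅ Z.

Order the vertices as a < b < c < d < e. Listing each simplex with vertices in this order, K has dimension 2 with simplices:

  0-simplices (5): a, b, c, d, e
  1-simplices (10): ab, ac, ad, ae, bc, bd, be, cd, ce, de
  2-simplices (5): abe, acd, ade, bcd, bce

so the chain groups are C_0 ≅ Z^5, C_1 ≅ Z^10, C_2 ≅ Z^5.

The boundary map ∂_1: C_1 → C_0 maps an edge to its endpoints' difference, ∂[p,q] = q − p.
This gives a 5×10 integer matrix of rank 4; reducing to Smith normal form yields diagonal entries (1,1,1,1).

Boundary ∂_2: C_2 → C_1 sends each 2-simplex [p,q,r] to [q,r] − [p,r] + [p,q]. For instance
  ∂bce = ce − be + bc,
  ∂abe = be − ae + ab.
This gives a 10×5 integer matrix of rank 5; reducing to Smith normal form yields diagonal entries (1,1,1,1,1).

From H_k ≅ ker(∂_k) / im(∂_{k+1}) we obtain:

  H_0: rank C_0 − rank ∂_1 = 5 − 4 = 1, and the invariant factors of ∂_1 are all 1, so H_0 = Z.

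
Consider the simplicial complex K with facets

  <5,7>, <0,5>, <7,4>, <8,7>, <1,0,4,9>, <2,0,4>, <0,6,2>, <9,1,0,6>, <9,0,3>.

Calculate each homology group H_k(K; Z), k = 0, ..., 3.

Fix the vertex order 0 < 1 < 2 < 3 < 4 < 5 < 6 < 7 < 8 < 9 and write every simplex with vertices in increasing order. Then dim K = 3 and the simplices of K are:

  0-simplices (10): [0], [1], [2], [3], [4], [5], [6], [7], [8], [9]
  1-simplices (18): [0,1], [0,2], [0,3], [0,4], [0,5], [0,6], [0,9], [1,4], [1,6], [1,9], [2,4], [2,6], [3,9], [4,7], [4,9], [5,7], [6,9], [7,8]
  2-simplices (10): [0,1,4], [0,1,6], [0,1,9], [0,2,4], [0,2,6], [0,3,9], [0,4,9], [0,6,9], [1,4,9], [1,6,9]
  3-simplices (2): [0,1,4,9], [0,1,6,9]

Hence C_0 ≅ Z^10, C_1 ≅ Z^18, C_2 ≅ Z^10, C_3 ≅ Z^2.

∂_1: C_1 → C_0 is given by ∂[p,q] = [q] − [p].
This gives a 10×18 integer matrix of rank 9; reducing to Smith normal form yields diagonal entries (1,1,1,1,1,1,1,1,1).

The boundary map ∂_2: C_2 → C_1 sends each 2-simplex [p,q,r] to [q,r] − [p,r] + [p,q]. For instance
  ∂[0,1,6] = [1,6] − [0,6] + [0,1],
  ∂[1,6,9] = [6,9] − [1,9] + [1,6].
The 18×10 boundary matrix has rank 8 and Smith normal form diag(1,1,1,1,1,1,1,1).

∂_3: C_3 → C_2 sends each 3-simplex σ to the alternating sum Σ_i (−1)^i (σ with its i-th vertex removed). For instance
  ∂[0,1,4,9] = [1,4,9] − [0,4,9] + [0,1,9] − [0,1,4],
  ∂[0,1,6,9] = [1,6,9] − [0,6,9] + [0,1,9] − [0,1,6].
This gives a 10×2 integer matrix of rank 2; reducing to Smith normal form yields diagonal entries (1,1).

Reading off H_k = ker ∂_k / im ∂_{k+1}:

  H_0: rank C_0 − rank ∂_1 = 10 − 9 = 1, and the invariant factors of ∂_1 are all 1, so H_0 = Z.
  H_1: rank ker ∂_1 − rank ∂_2 = (18 − 9) − 8 = 1, and the invariant factors of ∂_2 are all 1, so H_1 = Z.
  H_2: rank ker ∂_2 − rank ∂_3 = (10 − 8) − 2 = 0, and the invariant factors of ∂_3 are all 1, so H_2 = 0.
  H_3: rank ker ∂_3 − rank ∂_4 = (2 − 2) − 0 = 0, and there is no ∂_4, so H_3 = 0.

H_0 ≅ Z,  H_1 ≅ Z,  H_2 = 0,  H_3 = 0.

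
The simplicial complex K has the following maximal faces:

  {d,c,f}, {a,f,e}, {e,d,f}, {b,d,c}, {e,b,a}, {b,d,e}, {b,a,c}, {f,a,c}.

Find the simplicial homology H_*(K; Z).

We work with the vertex ordering a < b < c < d < e < f. The simplices of K, each written with vertices in increasing order, are:

  0-simplices (6): a, b, c, d, e, f
  1-simplices (12): ab, ac, ae, af, bc, bd, be, cd, cf, de, df, ef
  2-simplices (8): abc, abe, acf, aef, bcd, bde, cdf, def

giving chain groups C_0 ≅ Z^6, C_1 ≅ Z^12, C_2 ≅ Z^8.

∂_1: C_1 → C_0 maps an edge to its endpoints' difference, ∂[p,q] = q − p. For instance
  ∂ef = f − e.
As a 6×12 matrix over Z this has rank 5, with invariant factors (1,1,1,1,1).

∂_2: C_2 → C_1 maps a triangle to the signed sum of its edges. For instance
  ∂bcd = cd − bd + bc,
  ∂bde = de − be + bd.
As a 12×8 matrix over Z this has rank 7, with invariant factors (1,1,1,1,1,1,1).

Now H_k = ker ∂_k / im ∂_{k+1}, so:

  H_0: rank C_0 − rank ∂_1 = 6 − 5 = 1, and the invariant factors of ∂_1 are all 1, so H_0 = Z.
  H_1: rank ker ∂_1 − rank ∂_2 = (12 − 5) − 7 = 0, and the invariant factors of ∂_2 are all 1, so H_1 = 0.
  H_2: rank ker ∂_2 − rank ∂_3 = (8 − 7) − 0 = 1, and there is no ∂_3, so H_2 = Z.

H_0 ≅ Z,  H_1 = 0,  H_2 ≅ Z.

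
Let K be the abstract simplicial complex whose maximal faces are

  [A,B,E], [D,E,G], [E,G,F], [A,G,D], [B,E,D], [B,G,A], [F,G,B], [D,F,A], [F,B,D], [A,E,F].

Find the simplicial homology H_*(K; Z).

H_0 ≅ Z,  H_1 ≅ Z/2,  H_2 = 0.

Order the vertices as A < B < D < E < F < G. Listing each simplex with vertices in this order, K has dimension 2 with simplices:

  0-simplices (6): A, B, D, E, F, G
  1-simplices (15): AB, AD, AE, AF, AG, BD, BE, BF, BG, DE, DF, DG, EF, EG, FG
  2-simplices (10): ABE, ABG, ADF, ADG, AEF, BDE, BDF, BFG, DEG, EFG

giving chain groups C_0 ≅ Z^6, C_1 ≅ Z^15, C_2 ≅ Z^10.

∂_1: C_1 → C_0 maps an edge to its endpoints' difference, ∂[p,q] = q − p. For instance
  ∂BG = G − B.
As a 6×15 matrix over Z this has rank 5, with invariant factors (1,1,1,1,1).

Boundary ∂_2: C_2 → C_1 acts by ∂[p,q,r] = [q,r] − [p,r] + [p,q]. For instance
  ∂ADG = DG − AG + AD,
  ∂ADF = DF − AF + AD.
This gives a 15×10 integer matrix of rank 10; reducing to Smith normal form yields diagonal entries (1,1,1,1,1,1,1,1,1,2).

Now H_k = ker ∂_k / im ∂_{k+1}, so:

  H_0: rank C_0 − rank ∂_1 = 6 − 5 = 1, and the invariant factors of ∂_1 are all 1, so H_0 ≅ Z.
  H_1: rank ker ∂_1 − rank ∂_2 = (15 − 5) − 10 = 0, and ∂_2 has invariant factor 2 > 1, so H_1 ≅ Z/2.
  H_2: rank ker ∂_2 − rank ∂_3 = (10 − 10) − 0 = 0, and there is no ∂_3, so H_2 ≅ 0.

As a check, the Euler characteristic is 6 − 15 + 10 = 1, which agrees with 1 − 0 + 0 = 1.
(K is a triangulation of the real projective plane RP^2.)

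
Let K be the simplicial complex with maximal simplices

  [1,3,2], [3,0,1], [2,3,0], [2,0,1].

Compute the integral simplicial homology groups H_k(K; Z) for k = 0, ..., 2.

Fix the vertex order 0 < 1 < 2 < 3 and write every simplex with vertices in increasing order. Then dim K = 2 and the simplices of K are:

  0-simplices (4): [0], [1], [2], [3]
  1-simplices (6): [0,1], [0,2], [0,3], [1,2], [1,3], [2,3]
  2-simplices (4): [0,1,2], [0,1,3], [0,2,3], [1,2,3]

Hence C_0 ≅ Z^4, C_1 ≅ Z^6, C_2 ≅ Z^4.

The boundary map ∂_1: C_1 → C_0 sends each edge [p,q] (with p < q) to q − p. For instance
  ∂[1,2] = [2] − [1].
This gives a 4×6 integer matrix of rank 3; reducing to Smith normal form yields diagonal entries (1,1,1).

∂_2: C_2 → C_1 maps a triangle to the signed sum of its edges. For instance
  ∂[0,1,2] = [1,2] − [0,2] + [0,1],
  ∂[0,1,3] = [1,3] − [0,3] + [0,1].
The resulting 6×4 matrix has rank 3, and its Smith normal form has invariant factors (1,1,1).

Computing H_k = (kernel of ∂_k) / (image of ∂_{k+1}):

  H_0: rank C_0 − rank ∂_1 = 4 − 3 = 1, and the invariant factors of ∂_1 are all 1, so H_0 ≅ Z.
  H_1: rank ker ∂_1 − rank ∂_2 = (6 − 3) − 3 = 0, and the invariant factors of ∂_2 are all 1, so H_1 ≅ 0.
  H_2: rank ker ∂_2 − rank ∂_3 = (4 − 3) − 0 = 1, and there is no ∂_3, so H_2 ≅ Z.

As a check, the Euler characteristic is 4 − 6 + 4 = 2, which agrees with 1 − 0 + 1 = 2.
(K is a triangulation of the 2-sphere S^2.)

H_0 = Z,  H_1 = 0,  H_2 = Z.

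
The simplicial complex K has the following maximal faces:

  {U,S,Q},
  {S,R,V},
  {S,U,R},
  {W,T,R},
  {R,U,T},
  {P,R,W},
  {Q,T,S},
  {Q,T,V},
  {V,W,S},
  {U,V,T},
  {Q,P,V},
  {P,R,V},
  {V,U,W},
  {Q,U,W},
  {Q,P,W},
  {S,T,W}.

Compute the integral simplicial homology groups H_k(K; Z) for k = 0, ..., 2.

H_0 = Z,  H_1 = Z^2,  H_2 = Z.

Order the vertices as P < Q < R < S < T < U < V < W. Listing each simplex with vertices in this order, K has dimension 2 with simplices:

  0-simplices (8): P, Q, R, S, T, U, V, W
  1-simplices (24): PQ, PR, PV, PW, QS, QT, QU, QV, QW, RS, RT, RU, RV, RW, ST, SU, SV, SW, TU, TV, TW, UV, UW, VW
  2-simplices (16): PQV, PQW, PRV, PRW, QST, QSU, QTV, QUW, RSU, RSV, RTU, RTW, STW, SVW, TUV, UVW

giving chain groups C_0 ≅ Z^8, C_1 ≅ Z^24, C_2 ≅ Z^16.

Boundary ∂_1: C_1 → C_0 is given by ∂[p,q] = [q] − [p]. For instance
  ∂ST = T − S.
As a 8×24 matrix over Z this has rank 7, with invariant factors (1,1,1,1,1,1,1).

∂_2: C_2 → C_1 acts by ∂[p,q,r] = [q,r] − [p,r] + [p,q]. For instance
  ∂QTV = TV − QV + QT,
  ∂QUW = UW − QW + QU.
The 24×16 boundary matrix has rank 15 and Smith normal form diag(1,1,1,1,1,1,1,1,1,1,1,1,1,1,1).

From H_k ≅ ker(∂_k) / im(∂_{k+1}) we obtain:

  H_0: rank C_0 − rank ∂_1 = 8 − 7 = 1, and the invariant factors of ∂_1 are all 1, so H_0 = Z.
  H_1: rank ker ∂_1 − rank ∂_2 = (24 − 7) − 15 = 2, and the invariant factors of ∂_2 are all 1, so H_1 = Z^2.
  H_2: rank ker ∂_2 − rank ∂_3 = (16 − 15) − 0 = 1, and there is no ∂_3, so H_2 = Z.

(K is a triangulation of the torus T^2.)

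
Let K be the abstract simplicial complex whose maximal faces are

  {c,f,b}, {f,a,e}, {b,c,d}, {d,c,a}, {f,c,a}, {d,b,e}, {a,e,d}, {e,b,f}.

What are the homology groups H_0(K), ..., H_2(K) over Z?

Fix the vertex order a < b < c < d < e < f and write every simplex with vertices in increasing order. Then dim K = 2 and the simplices of K are:

  0-simplices (6): a, b, c, d, e, f
  1-simplices (12): ac, ad, ae, af, bc, bd, be, bf, cd, cf, de, ef
  2-simplices (8): acd, acf, ade, aef, bcd, bcf, bde, bef

Hence C_0 ≅ Z^6, C_1 ≅ Z^12, C_2 ≅ Z^8.

The boundary map ∂_1: C_1 → C_0 sends each edge [p,q] (with p < q) to q − p. For instance
  ∂bc = c − b.
The resulting 6×12 matrix has rank 5, and its Smith normal form has invariant factors (1,1,1,1,1).

∂_2: C_2 → C_1 acts by ∂[p,q,r] = [q,r] − [p,r] + [p,q]. For instance
  ∂bcf = cf − bf + bc,
  ∂acf = cf − af + ac.
This gives a 12×8 integer matrix of rank 7; reducing to Smith normal form yields diagonal entries (1,1,1,1,1,1,1).

Computing H_k = (kernel of ∂_k) / (image of ∂_{k+1}):

  H_0: rank C_0 − rank ∂_1 = 6 − 5 = 1, and the invariant factors of ∂_1 are all 1, so H_0 = Z.
  H_1: rank ker ∂_1 − rank ∂_2 = (12 − 5) − 7 = 0, and the invariant factors of ∂_2 are all 1, so H_1 = 0.
  H_2: rank ker ∂_2 − rank ∂_3 = (8 − 7) − 0 = 1, and there is no ∂_3, so H_2 = Z.

(K is a triangulation of the 2-sphere S^2.)

H_0 = Z,  H_1 = 0,  H_2 = Z.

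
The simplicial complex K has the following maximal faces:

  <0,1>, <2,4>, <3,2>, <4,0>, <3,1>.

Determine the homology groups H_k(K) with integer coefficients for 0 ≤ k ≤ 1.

Fix the vertex order 0 < 1 < 2 < 3 < 4 and write every simplex with vertices in increasing order. Then dim K = 1 and the simplices of K are:

  0-simplices (5): [0], [1], [2], [3], [4]
  1-simplices (5): [0,1], [0,4], [1,3], [2,3], [2,4]

giving chain groups C_0 ≅ Z^5, C_1 ≅ Z^5.

∂_1: C_1 → C_0 maps an edge to its endpoints' difference, ∂[p,q] = q − p.
The 5×5 boundary matrix has rank 4 and Smith normal form diag(1,1,1,1).

Computing H_k = (kernel of ∂_k) / (image of ∂_{k+1}):

  H_0: rank C_0 − rank ∂_1 = 5 − 4 = 1, and the invariant factors of ∂_1 are all 1, so H_0 = Z.
  H_1: rank ker ∂_1 − rank ∂_2 = (5 − 4) − 0 = 1, and there is no ∂_2, so H_1 = Z.

As a check, the Euler characteristic is 5 − 5 = 0, which agrees with 1 − 1 = 0.

H_0 = Z,  H_1 = Z.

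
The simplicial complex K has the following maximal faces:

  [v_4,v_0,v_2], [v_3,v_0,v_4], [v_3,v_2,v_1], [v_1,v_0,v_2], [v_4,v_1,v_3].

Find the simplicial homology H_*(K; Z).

H_0 = Z,  H_1 = Z,  H_2 = 0.

Take the total order v_0 < v_1 < v_2 < v_3 < v_4 on the vertex set. Then K (dimension 2) consists of the simplices:

  0-simplices (5): [v_0], [v_1], [v_2], [v_3], [v_4]
  1-simplices (10): [v_0,v_1], [v_0,v_2], [v_0,v_3], [v_0,v_4], [v_1,v_2], [v_1,v_3], [v_1,v_4], [v_2,v_3], [v_2,v_4], [v_3,v_4]
  2-simplices (5): [v_0,v_1,v_2], [v_0,v_2,v_4], [v_0,v_3,v_4], [v_1,v_2,v_3], [v_1,v_3,v_4]

Hence C_0 ≅ Z^5, C_1 ≅ Z^10, C_2 ≅ Z^5.

Boundary ∂_1: C_1 → C_0 maps an edge to its endpoints' difference, ∂[p,q] = q − p.
The resulting 5×10 matrix has rank 4, and its Smith normal form has invariant factors (1,1,1,1).

The boundary map ∂_2: C_2 → C_1 acts by ∂[p,q,r] = [q,r] − [p,r] + [p,q]. For instance
  ∂[v_0,v_1,v_2] = [v_1,v_2] − [v_0,v_2] + [v_0,v_1],
  ∂[v_0,v_2,v_4] = [v_2,v_4] − [v_0,v_4] + [v_0,v_2].
As a 10×5 matrix over Z this has rank 5, with invariant factors (1,1,1,1,1).

From H_k ≅ ker(∂_k) / im(∂_{k+1}) we obtain:

  H_0: rank C_0 − rank ∂_1 = 5 − 4 = 1, and the invariant factors of ∂_1 are all 1, so H_0 = Z.
  H_1: rank ker ∂_1 − rank ∂_2 = (10 − 4) − 5 = 1, and the invariant factors of ∂_2 are all 1, so H_1 = Z.
  H_2: rank ker ∂_2 − rank ∂_3 = (5 − 5) − 0 = 0, and there is no ∂_3, so H_2 = 0.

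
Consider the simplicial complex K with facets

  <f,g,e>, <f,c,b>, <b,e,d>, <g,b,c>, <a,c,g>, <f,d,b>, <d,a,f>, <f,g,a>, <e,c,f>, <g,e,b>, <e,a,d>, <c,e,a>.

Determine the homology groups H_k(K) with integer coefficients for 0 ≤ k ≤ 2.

H_0 ≅ Z,  H_1 ≅ Z_2,  H_2 = 0.

Order the vertices as a < b < c < d < e < f < g. Listing each simplex with vertices in this order, K has dimension 2 with simplices:

  0-simplices (7): a, b, c, d, e, f, g
  1-simplices (18): ac, ad, ae, af, ag, bc, bd, be, bf, bg, ce, cf, cg, de, df, ef, eg, fg
  2-simplices (12): ace, acg, ade, adf, afg, bcf, bcg, bde, bdf, beg, cef, efg

Hence C_0 ≅ Z^7, C_1 ≅ Z^18, C_2 ≅ Z^12.

The boundary map ∂_1: C_1 → C_0 sends each edge [p,q] (with p < q) to q − p. For instance
  ∂eg = g − e.
The resulting 7×18 matrix has rank 6, and its Smith normal form has invariant factors (1,1,1,1,1,1).

∂_2: C_2 → C_1 acts by ∂[p,q,r] = [q,r] − [p,r] + [p,q]. For instance
  ∂bcg = cg − bg + bc,
  ∂ade = de − ae + ad.
The 18×12 boundary matrix has rank 12 and Smith normal form diag(1,1,1,1,1,1,1,1,1,1,1,2).

Now H_k = ker ∂_k / im ∂_{k+1}, so:

  H_0: rank C_0 − rank ∂_1 = 7 − 6 = 1, and the invariant factors of ∂_1 are all 1, so H_0 = Z.
  H_1: rank ker ∂_1 − rank ∂_2 = (18 − 6) − 12 = 0, and ∂_2 has invariant factor 2 > 1, so H_1 = Z_2.
  H_2: rank ker ∂_2 − rank ∂_3 = (12 − 12) − 0 = 0, and there is no ∂_3, so H_2 = 0.

As a check, the Euler characteristic is 7 − 18 + 12 = 1, which agrees with 1 − 0 + 0 = 1.
(K is a triangulation of the real projective plane RP^2.)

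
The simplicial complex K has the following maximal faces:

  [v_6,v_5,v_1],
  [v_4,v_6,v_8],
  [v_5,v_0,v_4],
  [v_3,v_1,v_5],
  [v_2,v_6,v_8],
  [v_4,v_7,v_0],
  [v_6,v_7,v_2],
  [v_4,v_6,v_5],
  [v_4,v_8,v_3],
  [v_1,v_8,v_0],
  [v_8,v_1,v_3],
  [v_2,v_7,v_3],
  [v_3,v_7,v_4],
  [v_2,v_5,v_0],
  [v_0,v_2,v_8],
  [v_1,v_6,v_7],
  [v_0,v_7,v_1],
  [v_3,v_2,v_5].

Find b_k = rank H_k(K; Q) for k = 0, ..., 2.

b_0 = 1, b_1 = 2, b_2 = 1.

K has 9 vertices, 27 edges, 18 triangles.
rank ∂_0 = 0, rank ∂_1 = 8 ⇒ b_0 = 9 − 0 − 8 = 1; all invariant factors of ∂_1 are 1 so no torsion. So H_0 ≅ Z.
rank ∂_1 = 8, rank ∂_2 = 17 ⇒ b_1 = 27 − 8 − 17 = 2; all invariant factors of ∂_2 are 1 so no torsion. So H_1 ≅ Z^2.
rank ∂_2 = 17, rank ∂_3 = 0 ⇒ b_2 = 18 − 17 − 0 = 1. So H_2 ≅ Z.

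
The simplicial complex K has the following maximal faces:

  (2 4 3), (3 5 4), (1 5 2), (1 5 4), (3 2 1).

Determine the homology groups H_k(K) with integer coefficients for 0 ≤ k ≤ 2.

H_0 ≅ Z,  H_1 ≅ Z,  H_2 = 0.

Fix the vertex order 1 < 2 < 3 < 4 < 5 and write every simplex with vertices in increasing order. Then dim K = 2 and the simplices of K are:

  0-simplices (5): [1], [2], [3], [4], [5]
  1-simplices (10): [1,2], [1,3], [1,4], [1,5], [2,3], [2,4], [2,5], [3,4], [3,5], [4,5]
  2-simplices (5): [1,2,3], [1,2,5], [1,4,5], [2,3,4], [3,4,5]

giving chain groups C_0 ≅ Z^5, C_1 ≅ Z^10, C_2 ≅ Z^5.

∂_1: C_1 → C_0 maps an edge to its endpoints' difference, ∂[p,q] = q − p. For instance
  ∂[2,4] = [4] − [2].
This gives a 5×10 integer matrix of rank 4; reducing to Smith normal form yields diagonal entries (1,1,1,1).

∂_2: C_2 → C_1 acts by ∂[p,q,r] = [q,r] − [p,r] + [p,q]. For instance
  ∂[1,4,5] = [4,5] − [1,5] + [1,4],
  ∂[3,4,5] = [4,5] − [3,5] + [3,4].
This gives a 10×5 integer matrix of rank 5; reducing to Smith normal form yields diagonal entries (1,1,1,1,1).

Computing H_k = (kernel of ∂_k) / (image of ∂_{k+1}):

  H_0: rank C_0 − rank ∂_1 = 5 − 4 = 1, and the invariant factors of ∂_1 are all 1, so H_0 ≅ Z.
  H_1: rank ker ∂_1 − rank ∂_2 = (10 − 4) − 5 = 1, and the invariant factors of ∂_2 are all 1, so H_1 ≅ Z.
  H_2: rank ker ∂_2 − rank ∂_3 = (5 − 5) − 0 = 0, and there is no ∂_3, so H_2 ≅ 0.

As a check, the Euler characteristic is 5 − 10 + 5 = 0, which agrees with 1 − 1 + 0 = 0.
(K is a triangulation of the Möbius band.)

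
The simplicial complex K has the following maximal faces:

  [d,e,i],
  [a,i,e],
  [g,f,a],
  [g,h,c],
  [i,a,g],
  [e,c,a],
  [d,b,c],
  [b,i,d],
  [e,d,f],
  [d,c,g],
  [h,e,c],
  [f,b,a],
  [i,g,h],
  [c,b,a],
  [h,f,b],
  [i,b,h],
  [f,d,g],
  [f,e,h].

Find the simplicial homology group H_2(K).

H_2 ≅ Z.

K has 9 vertices, 27 edges, 18 triangles.
rank ∂_2 = 17, rank ∂_3 = 0 ⇒ b_2 = 18 − 17 − 0 = 1. So H_2 ≅ Z.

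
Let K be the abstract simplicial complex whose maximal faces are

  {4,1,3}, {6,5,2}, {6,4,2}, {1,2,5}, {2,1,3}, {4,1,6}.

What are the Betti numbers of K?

b_0 = 1, b_1 = 1, b_2 = 0.

Fix the vertex order 1 < 2 < 3 < 4 < 5 < 6 and write every simplex with vertices in increasing order. Then dim K = 2 and the simplices of K are:

  0-simplices (6): [1], [2], [3], [4], [5], [6]
  1-simplices (12): [1,2], [1,3], [1,4], [1,5], [1,6], [2,3], [2,4], [2,5], [2,6], [3,4], [4,6], [5,6]
  2-simplices (6): [1,2,3], [1,2,5], [1,3,4], [1,4,6], [2,4,6], [2,5,6]

Hence C_0 ≅ Z^6, C_1 ≅ Z^12, C_2 ≅ Z^6.

∂_1: C_1 → C_0 maps an edge to its endpoints' difference, ∂[p,q] = q − p. For instance
  ∂[2,3] = [3] − [2].
The resulting 6×12 matrix has rank 5, and its Smith normal form has invariant factors (1,1,1,1,1).

∂_2: C_2 → C_1 acts by ∂[p,q,r] = [q,r] − [p,r] + [p,q]. For instance
  ∂[1,2,3] = [2,3] − [1,3] + [1,2],
  ∂[2,5,6] = [5,6] − [2,6] + [2,5].
The 12×6 boundary matrix has rank 6 and Smith normal form diag(1,1,1,1,1,1).

From H_k ≅ ker(∂_k) / im(∂_{k+1}) we obtain:

  H_0: rank C_0 − rank ∂_1 = 6 − 5 = 1, and the invariant factors of ∂_1 are all 1, so H_0 ≅ Z.
  H_1: rank ker ∂_1 − rank ∂_2 = (12 − 5) − 6 = 1, and the invariant factors of ∂_2 are all 1, so H_1 ≅ Z.
  H_2: rank ker ∂_2 − rank ∂_3 = (6 − 6) − 0 = 0, and there is no ∂_3, so H_2 ≅ 0.

Hence the Betti numbers are b_0 = 1, b_1 = 1, b_2 = 0.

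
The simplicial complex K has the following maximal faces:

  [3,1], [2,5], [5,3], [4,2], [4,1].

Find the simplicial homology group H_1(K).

H_1 ≅ Z.

K has 5 vertices, 5 edges.
rank ∂_1 = 4, rank ∂_2 = 0 ⇒ b_1 = 5 − 4 − 0 = 1. So H_1 = Z.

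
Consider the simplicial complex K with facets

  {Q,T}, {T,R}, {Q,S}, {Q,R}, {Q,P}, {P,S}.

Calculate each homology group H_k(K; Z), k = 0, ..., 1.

Take the total order P < Q < R < S < T on the vertex set. Then K (dimension 1) consists of the simplices:

  0-simplices (5): P, Q, R, S, T
  1-simplices (6): PQ, PS, QR, QS, QT, RT

giving chain groups C_0 ≅ Z^5, C_1 ≅ Z^6.

Boundary ∂_1: C_1 → C_0 maps an edge to its endpoints' difference, ∂[p,q] = q − p.
As a 5×6 matrix over Z this has rank 4, with invariant factors (1,1,1,1).

Computing H_k = (kernel of ∂_k) / (image of ∂_{k+1}):

  H_0: rank C_0 − rank ∂_1 = 5 − 4 = 1, and the invariant factors of ∂_1 are all 1, so H_0 = Z.
  H_1: rank ker ∂_1 − rank ∂_2 = (6 − 4) − 0 = 2, and there is no ∂_2, so H_1 = Z^2.

As a check, the Euler characteristic is 5 − 6 = -1, which agrees with 1 − 2 = -1.

H_0 ≅ Z,  H_1 ≅ Z^2.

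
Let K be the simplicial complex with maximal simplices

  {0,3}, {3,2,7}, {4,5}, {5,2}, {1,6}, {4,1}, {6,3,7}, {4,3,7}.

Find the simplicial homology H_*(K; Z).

Order the vertices as 0 < 1 < 2 < 3 < 4 < 5 < 6 < 7. Listing each simplex with vertices in this order, K has dimension 2 with simplices:

  0-simplices (8): [0], [1], [2], [3], [4], [5], [6], [7]
  1-simplices (12): [0,3], [1,4], [1,6], [2,3], [2,5], [2,7], [3,4], [3,6], [3,7], [4,5], [4,7], [6,7]
  2-simplices (3): [2,3,7], [3,4,7], [3,6,7]

Hence C_0 ≅ Z^8, C_1 ≅ Z^12, C_2 ≅ Z^3.

The boundary map ∂_1: C_1 → C_0 is given by ∂[p,q] = [q] − [p].
The resulting 8×12 matrix has rank 7, and its Smith normal form has invariant factors (1,1,1,1,1,1,1).

Boundary ∂_2: C_2 → C_1 maps a triangle to the signed sum of its edges. For instance
  ∂[3,6,7] = [6,7] − [3,7] + [3,6],
  ∂[2,3,7] = [3,7] − [2,7] + [2,3].
The resulting 12×3 matrix has rank 3, and its Smith normal form has invariant factors (1,1,1).

Reading off H_k = ker ∂_k / im ∂_{k+1}:

  H_0: rank C_0 − rank ∂_1 = 8 − 7 = 1, and the invariant factors of ∂_1 are all 1, so H_0 = Z.
  H_1: rank ker ∂_1 − rank ∂_2 = (12 − 7) − 3 = 2, and the invariant factors of ∂_2 are all 1, so H_1 = Z^2.
  H_2: rank ker ∂_2 − rank ∂_3 = (3 − 3) − 0 = 0, and there is no ∂_3, so H_2 = 0.

H_0 = Z,  H_1 = Z^2,  H_2 = 0.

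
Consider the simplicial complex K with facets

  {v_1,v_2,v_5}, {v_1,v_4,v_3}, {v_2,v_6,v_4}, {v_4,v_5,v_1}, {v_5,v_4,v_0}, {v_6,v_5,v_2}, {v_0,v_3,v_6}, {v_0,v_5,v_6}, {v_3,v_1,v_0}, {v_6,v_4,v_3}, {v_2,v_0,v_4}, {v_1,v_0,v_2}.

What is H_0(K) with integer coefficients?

H_0 ≅ Z.

Take the total order v_0 < v_1 < v_2 < v_3 < v_4 < v_5 < v_6 on the vertex set. Then K (dimension 2) consists of the simplices:

  0-simplices (7): [v_0], [v_1], [v_2], [v_3], [v_4], [v_5], [v_6]
  1-simplices (18): (18 of them)
  2-simplices (12): (12 of them)

so the chain groups are C_0 ≅ Z^7, C_1 ≅ Z^18, C_2 ≅ Z^12.

Boundary ∂_1: C_1 → C_0 is given by ∂[p,q] = [q] − [p]. For instance
  ∂[v_0,v_4] = [v_4] − [v_0].
The resulting 7×18 matrix has rank 6, and its Smith normal form has invariant factors (1,1,1,1,1,1).

∂_2: C_2 → C_1 maps a triangle to the signed sum of its edges. For instance
  ∂[v_0,v_5,v_6] = [v_5,v_6] − [v_0,v_6] + [v_0,v_5],
  ∂[v_0,v_4,v_5] = [v_4,v_5] − [v_0,v_5] + [v_0,v_4].
The resulting 18×12 matrix has rank 12, and its Smith normal form has invariant factors (1,1,1,1,1,1,1,1,1,1,1,2).

Now H_k = ker ∂_k / im ∂_{k+1}, so:

  H_0: rank C_0 − rank ∂_1 = 7 − 6 = 1, and the invariant factors of ∂_1 are all 1, so H_0 = Z.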